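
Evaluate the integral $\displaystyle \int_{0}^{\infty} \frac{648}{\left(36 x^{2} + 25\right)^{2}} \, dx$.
$\frac{27 \pi}{125}$

Recall the elementary integral
$$J(a) = \int_{0}^{\infty} \frac{1}{2 \left(a^{2} + x^{2}\right)} \, dx = \frac{\pi}{4 a}.$$

Differentiating under the integral sign with respect to $a$,
$$\frac{dJ}{da} = \int_{0}^{\infty} - \frac{a}{\left(a^{2} + x^{2}\right)^{2}} \, dx = - \frac{\pi}{4 a^{2}},$$
so $\int_{0}^{\infty} \frac{1}{2 \left(a^{2} + x^{2}\right)^{2}} \, dx = \frac{\pi}{8 a^{3}}$.

Setting $a = \frac{5}{6}$:
$$I = \frac{27 \pi}{125}.$$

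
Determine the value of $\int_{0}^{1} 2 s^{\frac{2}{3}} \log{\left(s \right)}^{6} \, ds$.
$\frac{629856}{15625}$

Begin with the known integral
$$J(a) = \int_{0}^{1} 2 s^{a} \, ds = \frac{2}{a + 1}.$$

Differentiating under the integral sign brings down a factor of $\ln s$:
$$\frac{dJ}{da} = \int_{0}^{1} 2 s^{a} \log{\left(s \right)} \, ds = - \frac{2}{\left(a + 1\right)^{2}}.$$

Repeating $6$ times in total — each differentiation brings down another $\ln s$ — gives
$$\frac{d^{6}J}{da^{6}} = \int_{0}^{1} 2 s^{a} \log{\left(s \right)}^{6} \, ds = \frac{1440}{\left(a + 1\right)^{7}},$$
and the integrand here is exactly the target integrand, so $I = \frac{1440}{\left(a + 1\right)^{7}}$.

Setting $a = \frac{2}{3}$:
$$I = \frac{629856}{15625}.$$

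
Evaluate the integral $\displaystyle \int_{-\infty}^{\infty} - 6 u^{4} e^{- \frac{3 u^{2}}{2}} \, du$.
$- \frac{2 \sqrt{6} \sqrt{\pi}}{3}$

Begin with the known integral
$$J(a) = \int_{-\infty}^{\infty} - 6 e^{- a u^{2}} \, du = - \frac{6 \sqrt{\pi}}{\sqrt{a}}.$$

Differentiating under the integral sign brings down a factor of $(-u^2)$:
$$\frac{dJ}{da} = \int_{-\infty}^{\infty} 6 u^{2} e^{- a u^{2}} \, du = \frac{3 \sqrt{\pi}}{a^{\frac{3}{2}}}.$$

Repeating twice in total — each differentiation brings down another $(-u^2)$ — gives
$$\frac{d^{2}J}{da^{2}} = \int_{-\infty}^{\infty} - 6 u^{4} e^{- a u^{2}} \, du = - \frac{9 \sqrt{\pi}}{2 a^{\frac{5}{2}}},$$
and the integrand here is exactly the target integrand, so $I = - \frac{9 \sqrt{\pi}}{2 a^{\frac{5}{2}}}$.

Setting $a = \frac{3}{2}$:
$$I = - \frac{2 \sqrt{6} \sqrt{\pi}}{3}.$$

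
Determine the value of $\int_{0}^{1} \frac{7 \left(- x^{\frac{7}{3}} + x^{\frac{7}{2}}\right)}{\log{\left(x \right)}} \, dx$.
$\log{\left(\frac{10460353203}{1280000000} \right)}$

Consider the one-parameter family: let $I(a) = \int_{0}^{1} \frac{7 \left(- x^{\frac{7}{3}} + x^{a}\right)}{\log{\left(x \right)}} \, dx$.

Since $\dfrac{\partial}{\partial a}\,x^{a} = x^{a} \ln x$, the $\ln x$ in the denominator cancels and
$$\frac{dI}{da} = \int_{0}^{1} 7 x^{a} \, dx = 7 \left[\frac{x^{a+1}}{a+1}\right]_0^1 = \frac{7}{a + 1}.$$

Integrating with respect to $a$ gives $I(a) = \log{\left(\frac{2187 \left(a + 1\right)^{7}}{10000000} \right)} + C$.

At $a = \frac{7}{3}$ the integrand is identically $0$, so $I(\frac{7}{3}) = 0$. The closed form gives $0$, hence $C = 0$.

Setting $a = \frac{7}{2}$:
$$I = \log{\left(\frac{10460353203}{1280000000} \right)}.$$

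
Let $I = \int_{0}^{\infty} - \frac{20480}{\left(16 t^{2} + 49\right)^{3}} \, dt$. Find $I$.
$- \frac{960 \pi}{16807}$

Begin with the known result
$$J(a) = \int_{0}^{\infty} - \frac{5}{a^{2} + t^{2}} \, dt = - \frac{5 \pi}{2 a}.$$

Differentiating under the integral sign with respect to $a$,
$$\frac{dJ}{da} = \int_{0}^{\infty} \frac{10 a}{\left(a^{2} + t^{2}\right)^{2}} \, dt = \frac{5 \pi}{2 a^{2}},$$
so $\int_{0}^{\infty} - \frac{5}{\left(a^{2} + t^{2}\right)^{2}} \, dt = - \frac{5 \pi}{4 a^{3}}$.

Repeating — each differentiation of $1/(t^2+a^2)^j$ produces $-2ja/(t^2+a^2)^{j+1}$ — and dividing through by $-2ja$ at each step yields, after $2$ differentiations in total,
$$\int_{0}^{\infty} - \frac{5}{\left(a^{2} + t^{2}\right)^{3}} \, dt = - \frac{15 \pi}{16 a^{5}}.$$

Setting $a = \frac{7}{4}$:
$$I = - \frac{960 \pi}{16807}.$$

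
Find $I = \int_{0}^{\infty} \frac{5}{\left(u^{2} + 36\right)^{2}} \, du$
$\frac{5 \pi}{864}$

Begin with the known result
$$J(a) = \int_{0}^{\infty} \frac{5}{a^{2} + u^{2}} \, du = \frac{5 \pi}{2 a}.$$

Differentiating under the integral sign with respect to $a$,
$$\frac{dJ}{da} = \int_{0}^{\infty} - \frac{10 a}{\left(a^{2} + u^{2}\right)^{2}} \, du = - \frac{5 \pi}{2 a^{2}},$$
so $\int_{0}^{\infty} \frac{5}{\left(a^{2} + u^{2}\right)^{2}} \, du = \frac{5 \pi}{4 a^{3}}$.

Setting $a = 6$:
$$I = \frac{5 \pi}{864}.$$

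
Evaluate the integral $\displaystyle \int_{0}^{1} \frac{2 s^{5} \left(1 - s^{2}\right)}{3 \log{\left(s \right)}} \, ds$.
$\log{\left(\frac{6^{\frac{2}{3}}}{4} \right)}$

Introduce a parameter $a$ in the exponent: let $I(a) = \int_{0}^{1} \frac{2 \left(- s^{7} + s^{a}\right)}{3 \log{\left(s \right)}} \, ds$.

Since $\dfrac{\partial}{\partial a}\,s^{a} = s^{a} \ln s$, the $\ln s$ in the denominator cancels and
$$\frac{dI}{da} = \int_{0}^{1} \frac{2}{3} s^{a} \, ds = \frac{2}{3} \left[\frac{s^{a+1}}{a+1}\right]_0^1 = \frac{2}{3 \left(a + 1\right)}.$$

Integrating with respect to $a$ gives $I(a) = \log{\left(\frac{\left(a + 1\right)^{\frac{2}{3}}}{4} \right)} + C$.

At $a = 7$ the integrand is identically $0$, so $I(7) = 0$. The closed form gives $0$, hence $C = 0$.

Setting $a = 5$:
$$I = \log{\left(\frac{6^{\frac{2}{3}}}{4} \right)}.$$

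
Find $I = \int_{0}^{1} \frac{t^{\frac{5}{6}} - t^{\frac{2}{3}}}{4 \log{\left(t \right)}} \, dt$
$- \frac{\log{\left(10 \right)}}{4} + \frac{\log{\left(11 \right)}}{4}$

Replace the exponent $\frac{5}{6}$ by a parameter $a$: let $I(a) = \int_{0}^{1} \frac{- t^{\frac{2}{3}} + t^{a}}{4 \log{\left(t \right)}} \, dt$.

Since $\dfrac{\partial}{\partial a}\,t^{a} = t^{a} \ln t$, the $\ln t$ in the denominator cancels and
$$\frac{dI}{da} = \int_{0}^{1} \frac{1}{4} t^{a} \, dt = \frac{1}{4} \left[\frac{t^{a+1}}{a+1}\right]_0^1 = \frac{1}{4 \left(a + 1\right)}.$$

Integrating with respect to $a$ gives $I(a) = \frac{\log{\left(a + 1 \right)}}{4} - \frac{\log{\left(5 \right)}}{4} + \frac{\log{\left(3 \right)}}{4} + C$.

At $a = \frac{2}{3}$ the integrand is identically $0$, so $I(\frac{2}{3}) = 0$. The closed form gives $0$, hence $C = 0$.

Setting $a = \frac{5}{6}$:
$$I = - \frac{\log{\left(10 \right)}}{4} + \frac{\log{\left(11 \right)}}{4}.$$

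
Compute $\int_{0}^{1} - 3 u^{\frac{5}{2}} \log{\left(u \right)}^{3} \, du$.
$\frac{288}{2401}$

Consider the simpler parametrised integral
$$J(a) = \int_{0}^{1} - 3 u^{a} \, du = - \frac{3}{a + 1}.$$

Differentiating under the integral sign brings down a factor of $\ln u$:
$$\frac{dJ}{da} = \int_{0}^{1} - 3 u^{a} \log{\left(u \right)} \, du = \frac{3}{\left(a + 1\right)^{2}}.$$

Repeating $3$ times in total — each differentiation brings down another $\ln u$ — gives
$$\frac{d^{3}J}{da^{3}} = \int_{0}^{1} - 3 u^{a} \log{\left(u \right)}^{3} \, du = \frac{18}{\left(a + 1\right)^{4}},$$
and the integrand here is exactly the target integrand, so $I = \frac{18}{\left(a + 1\right)^{4}}$.

Setting $a = \frac{5}{2}$:
$$I = \frac{288}{2401}.$$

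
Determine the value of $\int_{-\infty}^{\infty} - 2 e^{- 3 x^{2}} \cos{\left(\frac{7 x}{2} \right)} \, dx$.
$- \frac{2 \sqrt{3} \sqrt{\pi}}{3 e^{\frac{49}{48}}}$

Let $b$ denote the cosine frequency and define $I(b) = \int_{-\infty}^{\infty} - 2 e^{- 3 x^{2}} \cos{\left(b x \right)} \, dx$.

Differentiating under the integral sign,
$$I'(b) = \int_{-\infty}^{\infty} 2 x e^{- 3 x^{2}} \sin{\left(b x \right)} \, dx.$$

Integrate $\int_{-\infty}^{\infty} x \sin(b x)\, e^{- 3 x^{2}}\, dx$ by parts with $u = \sin(b x)$ and $dv = x\, e^{- 3 x^{2}}\, dx$, giving $v = - \frac{e^{- 3 x^{2}}}{6}$. The boundary term vanishes and
$$\int_{-\infty}^{\infty} x \sin(b x)\, e^{- 3 x^{2}}\, dx = \frac{b}{6} \int_{-\infty}^{\infty} \cos(b x)\, e^{- 3 x^{2}}\, dx,$$
so $I'(b) = - \frac{b}{6}\, I(b)$.

This is a separable first-order ODE; solving with the initial condition $I(0) = \int_{-\infty}^{\infty} - 2 e^{- 3 x^{2}}\,dx = - \frac{2 \sqrt{3} \sqrt{\pi}}{3}$ gives
$$I(b) = - \frac{2 \sqrt{3} \sqrt{\pi} e^{- \frac{b^{2}}{12}}}{3}.$$

Setting $b = \frac{7}{2}$:
$$I = - \frac{2 \sqrt{3} \sqrt{\pi}}{3 e^{\frac{49}{48}}}.$$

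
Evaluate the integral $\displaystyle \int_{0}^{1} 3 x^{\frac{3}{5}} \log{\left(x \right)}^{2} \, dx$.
$\frac{375}{256}$

Consider the simpler parametrised integral
$$J(a) = \int_{0}^{1} 3 x^{a} \, dx = \frac{3}{a + 1}.$$

Differentiating under the integral sign brings down a factor of $\ln x$:
$$\frac{dJ}{da} = \int_{0}^{1} 3 x^{a} \log{\left(x \right)} \, dx = - \frac{3}{\left(a + 1\right)^{2}}.$$

Repeating twice in total — each differentiation brings down another $\ln x$ — gives
$$\frac{d^{2}J}{da^{2}} = \int_{0}^{1} 3 x^{a} \log{\left(x \right)}^{2} \, dx = \frac{6}{\left(a + 1\right)^{3}},$$
and the integrand here is exactly the target integrand, so $I = \frac{6}{\left(a + 1\right)^{3}}$.

Setting $a = \frac{3}{5}$:
$$I = \frac{375}{256}.$$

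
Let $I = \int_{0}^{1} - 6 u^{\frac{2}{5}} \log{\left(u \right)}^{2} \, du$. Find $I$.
$- \frac{1500}{343}$

Begin with the known integral
$$J(a) = \int_{0}^{1} - 6 u^{a} \, du = - \frac{6}{a + 1}.$$

Differentiating under the integral sign brings down a factor of $\ln u$:
$$\frac{dJ}{da} = \int_{0}^{1} - 6 u^{a} \log{\left(u \right)} \, du = \frac{6}{\left(a + 1\right)^{2}}.$$

Repeating twice in total — each differentiation brings down another $\ln u$ — gives
$$\frac{d^{2}J}{da^{2}} = \int_{0}^{1} - 6 u^{a} \log{\left(u \right)}^{2} \, du = - \frac{12}{\left(a + 1\right)^{3}},$$
and the integrand here is exactly the target integrand, so $I = - \frac{12}{\left(a + 1\right)^{3}}$.

Setting $a = \frac{2}{5}$:
$$I = - \frac{1500}{343}.$$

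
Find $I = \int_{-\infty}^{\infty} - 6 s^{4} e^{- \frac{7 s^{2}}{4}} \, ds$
$- \frac{144 \sqrt{7} \sqrt{\pi}}{343}$

Begin with the known integral
$$J(a) = \int_{-\infty}^{\infty} - 6 e^{- a s^{2}} \, ds = - \frac{6 \sqrt{\pi}}{\sqrt{a}}.$$

Differentiating under the integral sign brings down a factor of $(-s^2)$:
$$\frac{dJ}{da} = \int_{-\infty}^{\infty} 6 s^{2} e^{- a s^{2}} \, ds = \frac{3 \sqrt{\pi}}{a^{\frac{3}{2}}}.$$

Repeating twice in total — each differentiation brings down another $(-s^2)$ — gives
$$\frac{d^{2}J}{da^{2}} = \int_{-\infty}^{\infty} - 6 s^{4} e^{- a s^{2}} \, ds = - \frac{9 \sqrt{\pi}}{2 a^{\frac{5}{2}}},$$
and the integrand here is exactly the target integrand, so $I = - \frac{9 \sqrt{\pi}}{2 a^{\frac{5}{2}}}$.

Setting $a = \frac{7}{4}$:
$$I = - \frac{144 \sqrt{7} \sqrt{\pi}}{343}.$$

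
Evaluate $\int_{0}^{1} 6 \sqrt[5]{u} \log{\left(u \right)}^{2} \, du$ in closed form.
$\frac{125}{18}$

Start from the elementary integral
$$J(a) = \int_{0}^{1} 6 u^{a} \, du = \frac{6}{a + 1}.$$

Differentiating under the integral sign brings down a factor of $\ln u$:
$$\frac{dJ}{da} = \int_{0}^{1} 6 u^{a} \log{\left(u \right)} \, du = - \frac{6}{\left(a + 1\right)^{2}}.$$

Repeating twice in total — each differentiation brings down another $\ln u$ — gives
$$\frac{d^{2}J}{da^{2}} = \int_{0}^{1} 6 u^{a} \log{\left(u \right)}^{2} \, du = \frac{12}{\left(a + 1\right)^{3}},$$
and the integrand here is exactly the target integrand, so $I = \frac{12}{\left(a + 1\right)^{3}}$.

Setting $a = \frac{1}{5}$:
$$I = \frac{125}{18}.$$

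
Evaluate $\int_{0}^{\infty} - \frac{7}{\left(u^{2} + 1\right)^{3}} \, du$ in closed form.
$- \frac{21 \pi}{16}$

Begin with the known result
$$J(a) = \int_{0}^{\infty} - \frac{7}{a^{2} + u^{2}} \, du = - \frac{7 \pi}{2 a}.$$

Differentiating under the integral sign with respect to $a$,
$$\frac{dJ}{da} = \int_{0}^{\infty} \frac{14 a}{\left(a^{2} + u^{2}\right)^{2}} \, du = \frac{7 \pi}{2 a^{2}},$$
so $\int_{0}^{\infty} - \frac{7}{\left(a^{2} + u^{2}\right)^{2}} \, du = - \frac{7 \pi}{4 a^{3}}$.

Repeating — each differentiation of $1/(u^2+a^2)^j$ produces $-2ja/(u^2+a^2)^{j+1}$ — and dividing through by $-2ja$ at each step yields, after $2$ differentiations in total,
$$\int_{0}^{\infty} - \frac{7}{\left(a^{2} + u^{2}\right)^{3}} \, du = - \frac{21 \pi}{16 a^{5}}.$$

Setting $a = 1$:
$$I = - \frac{21 \pi}{16}.$$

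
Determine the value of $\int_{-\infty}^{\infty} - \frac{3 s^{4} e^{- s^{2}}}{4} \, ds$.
$- \frac{9 \sqrt{\pi}}{16}$

Consider the simpler parametrised integral
$$J(a) = \int_{-\infty}^{\infty} - \frac{3 e^{- a s^{2}}}{4} \, ds = - \frac{3 \sqrt{\pi}}{4 \sqrt{a}}.$$

Differentiating under the integral sign brings down a factor of $(-s^2)$:
$$\frac{dJ}{da} = \int_{-\infty}^{\infty} \frac{3 s^{2} e^{- a s^{2}}}{4} \, ds = \frac{3 \sqrt{\pi}}{8 a^{\frac{3}{2}}}.$$

Repeating twice in total — each differentiation brings down another $(-s^2)$ — gives
$$\frac{d^{2}J}{da^{2}} = \int_{-\infty}^{\infty} - \frac{3 s^{4} e^{- a s^{2}}}{4} \, ds = - \frac{9 \sqrt{\pi}}{16 a^{\frac{5}{2}}},$$
and the integrand here is exactly the target integrand, so $I = - \frac{9 \sqrt{\pi}}{16 a^{\frac{5}{2}}}$.

Setting $a = 1$:
$$I = - \frac{9 \sqrt{\pi}}{16}.$$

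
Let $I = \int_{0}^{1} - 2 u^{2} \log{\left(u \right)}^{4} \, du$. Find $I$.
$- \frac{16}{81}$

Consider the simpler parametrised integral
$$J(a) = \int_{0}^{1} - 2 u^{a} \, du = - \frac{2}{a + 1}.$$

Differentiating under the integral sign brings down a factor of $\ln u$:
$$\frac{dJ}{da} = \int_{0}^{1} - 2 u^{a} \log{\left(u \right)} \, du = \frac{2}{\left(a + 1\right)^{2}}.$$

Repeating $4$ times in total — each differentiation brings down another $\ln u$ — gives
$$\frac{d^{4}J}{da^{4}} = \int_{0}^{1} - 2 u^{a} \log{\left(u \right)}^{4} \, du = - \frac{48}{\left(a + 1\right)^{5}},$$
and the integrand here is exactly the target integrand, so $I = - \frac{48}{\left(a + 1\right)^{5}}$.

Setting $a = 2$:
$$I = - \frac{16}{81}.$$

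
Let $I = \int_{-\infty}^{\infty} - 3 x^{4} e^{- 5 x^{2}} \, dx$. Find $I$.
$- \frac{9 \sqrt{5} \sqrt{\pi}}{500}$

Begin with the known integral
$$J(a) = \int_{-\infty}^{\infty} - 3 e^{- a x^{2}} \, dx = - \frac{3 \sqrt{\pi}}{\sqrt{a}}.$$

Differentiating under the integral sign brings down a factor of $(-x^2)$:
$$\frac{dJ}{da} = \int_{-\infty}^{\infty} 3 x^{2} e^{- a x^{2}} \, dx = \frac{3 \sqrt{\pi}}{2 a^{\frac{3}{2}}}.$$

Repeating twice in total — each differentiation brings down another $(-x^2)$ — gives
$$\frac{d^{2}J}{da^{2}} = \int_{-\infty}^{\infty} - 3 x^{4} e^{- a x^{2}} \, dx = - \frac{9 \sqrt{\pi}}{4 a^{\frac{5}{2}}},$$
and the integrand here is exactly the target integrand, so $I = - \frac{9 \sqrt{\pi}}{4 a^{\frac{5}{2}}}$.

Setting $a = 5$:
$$I = - \frac{9 \sqrt{5} \sqrt{\pi}}{500}.$$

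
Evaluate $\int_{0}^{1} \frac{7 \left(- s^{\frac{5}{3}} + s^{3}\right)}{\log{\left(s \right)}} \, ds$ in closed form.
$- \log{\left(\frac{128}{2187} \right)}$

Introduce a parameter $a$ in the exponent: let $I(a) = \int_{0}^{1} \frac{7 \left(s^{3} - s^{a}\right)}{\log{\left(s \right)}} \, ds$.

Since $\dfrac{\partial}{\partial a}\,s^{a} = s^{a} \ln s$, the $\ln s$ in the denominator cancels and
$$\frac{dI}{da} = \int_{0}^{1} -7 s^{a} \, ds = -7 \left[\frac{s^{a+1}}{a+1}\right]_0^1 = - \frac{7}{a + 1}.$$

Integrating with respect to $a$ gives $I(a) = - \log{\left(\frac{\left(a + 1\right)^{7}}{16384} \right)} + C$.

At $a = 3$ the integrand is identically $0$, so $I(3) = 0$. The closed form gives $0$, hence $C = 0$.

Setting $a = \frac{5}{3}$:
$$I = - \log{\left(\frac{128}{2187} \right)}.$$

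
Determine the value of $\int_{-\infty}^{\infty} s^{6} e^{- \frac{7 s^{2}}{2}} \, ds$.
$\frac{15 \sqrt{14} \sqrt{\pi}}{2401}$

Begin with the known integral
$$J(a) = \int_{-\infty}^{\infty} e^{- a s^{2}} \, ds = \frac{\sqrt{\pi}}{\sqrt{a}}.$$

Differentiating under the integral sign brings down a factor of $(-s^2)$:
$$\frac{dJ}{da} = \int_{-\infty}^{\infty} - s^{2} e^{- a s^{2}} \, ds = - \frac{\sqrt{\pi}}{2 a^{\frac{3}{2}}}.$$

Repeating $3$ times in total — each differentiation brings down another $(-s^2)$ — gives
$$\frac{d^{3}J}{da^{3}} = \int_{-\infty}^{\infty} - s^{6} e^{- a s^{2}} \, ds = - \frac{15 \sqrt{\pi}}{8 a^{\frac{7}{2}}},$$
and the integrand here is $(-1)^{3}$ times the target integrand, so $I = (-1)^{3}\,\frac{d^{3}J}{da^{3}} = \frac{15 \sqrt{\pi}}{8 a^{\frac{7}{2}}}$.

Setting $a = \frac{7}{2}$:
$$I = \frac{15 \sqrt{14} \sqrt{\pi}}{2401}.$$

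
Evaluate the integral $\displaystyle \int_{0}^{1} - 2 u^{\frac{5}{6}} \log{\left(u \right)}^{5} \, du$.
$\frac{11197440}{1771561}$

Consider the simpler parametrised integral
$$J(a) = \int_{0}^{1} - 2 u^{a} \, du = - \frac{2}{a + 1}.$$

Differentiating under the integral sign brings down a factor of $\ln u$:
$$\frac{dJ}{da} = \int_{0}^{1} - 2 u^{a} \log{\left(u \right)} \, du = \frac{2}{\left(a + 1\right)^{2}}.$$

Repeating $5$ times in total — each differentiation brings down another $\ln u$ — gives
$$\frac{d^{5}J}{da^{5}} = \int_{0}^{1} - 2 u^{a} \log{\left(u \right)}^{5} \, du = \frac{240}{\left(a + 1\right)^{6}},$$
and the integrand here is exactly the target integrand, so $I = \frac{240}{\left(a + 1\right)^{6}}$.

Setting $a = \frac{5}{6}$:
$$I = \frac{11197440}{1771561}.$$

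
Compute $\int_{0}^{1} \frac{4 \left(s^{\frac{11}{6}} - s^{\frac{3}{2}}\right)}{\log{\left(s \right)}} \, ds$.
$- \log{\left(\frac{50625}{83521} \right)}$

Replace the exponent $\frac{3}{2}$ by a parameter $a$: let $I(a) = \int_{0}^{1} \frac{4 \left(s^{\frac{11}{6}} - s^{a}\right)}{\log{\left(s \right)}} \, ds$.

Since $\dfrac{\partial}{\partial a}\,s^{a} = s^{a} \ln s$, the $\ln s$ in the denominator cancels and
$$\frac{dI}{da} = \int_{0}^{1} -4 s^{a} \, ds = -4 \left[\frac{s^{a+1}}{a+1}\right]_0^1 = - \frac{4}{a + 1}.$$

Integrating with respect to $a$ gives $I(a) = - \log{\left(\frac{1296 \left(a + 1\right)^{4}}{83521} \right)} + C$.

At $a = \frac{11}{6}$ the integrand is identically $0$, so $I(\frac{11}{6}) = 0$. The closed form gives $0$, hence $C = 0$.

Setting $a = \frac{3}{2}$:
$$I = - \log{\left(\frac{50625}{83521} \right)}.$$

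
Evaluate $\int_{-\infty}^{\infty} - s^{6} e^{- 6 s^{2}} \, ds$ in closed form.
$- \frac{5 \sqrt{6} \sqrt{\pi}}{3456}$

Start from the elementary integral
$$J(a) = \int_{-\infty}^{\infty} - e^{- a s^{2}} \, ds = - \frac{\sqrt{\pi}}{\sqrt{a}}.$$

Differentiating under the integral sign brings down a factor of $(-s^2)$:
$$\frac{dJ}{da} = \int_{-\infty}^{\infty} s^{2} e^{- a s^{2}} \, ds = \frac{\sqrt{\pi}}{2 a^{\frac{3}{2}}}.$$

Repeating $3$ times in total — each differentiation brings down another $(-s^2)$ — gives
$$\frac{d^{3}J}{da^{3}} = \int_{-\infty}^{\infty} s^{6} e^{- a s^{2}} \, ds = \frac{15 \sqrt{\pi}}{8 a^{\frac{7}{2}}},$$
and the integrand here is $(-1)^{3}$ times the target integrand, so $I = (-1)^{3}\,\frac{d^{3}J}{da^{3}} = - \frac{15 \sqrt{\pi}}{8 a^{\frac{7}{2}}}$.

Setting $a = 6$:
$$I = - \frac{5 \sqrt{6} \sqrt{\pi}}{3456}.$$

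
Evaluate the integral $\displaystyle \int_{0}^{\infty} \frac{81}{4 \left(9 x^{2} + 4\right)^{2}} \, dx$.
$\frac{27 \pi}{128}$

Begin with the known result
$$J(a) = \int_{0}^{\infty} \frac{1}{4 \left(a^{2} + x^{2}\right)} \, dx = \frac{\pi}{8 a}.$$

Differentiating under the integral sign with respect to $a$,
$$\frac{dJ}{da} = \int_{0}^{\infty} - \frac{a}{2 \left(a^{2} + x^{2}\right)^{2}} \, dx = - \frac{\pi}{8 a^{2}},$$
so $\int_{0}^{\infty} \frac{1}{4 \left(a^{2} + x^{2}\right)^{2}} \, dx = \frac{\pi}{16 a^{3}}$.

Setting $a = \frac{2}{3}$:
$$I = \frac{27 \pi}{128}.$$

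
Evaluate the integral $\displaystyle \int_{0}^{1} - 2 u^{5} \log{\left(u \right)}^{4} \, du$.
$- \frac{1}{162}$

Begin with the known integral
$$J(a) = \int_{0}^{1} - 2 u^{a} \, du = - \frac{2}{a + 1}.$$

Differentiating under the integral sign brings down a factor of $\ln u$:
$$\frac{dJ}{da} = \int_{0}^{1} - 2 u^{a} \log{\left(u \right)} \, du = \frac{2}{\left(a + 1\right)^{2}}.$$

Repeating $4$ times in total — each differentiation brings down another $\ln u$ — gives
$$\frac{d^{4}J}{da^{4}} = \int_{0}^{1} - 2 u^{a} \log{\left(u \right)}^{4} \, du = - \frac{48}{\left(a + 1\right)^{5}},$$
and the integrand here is exactly the target integrand, so $I = - \frac{48}{\left(a + 1\right)^{5}}$.

Setting $a = 5$:
$$I = - \frac{1}{162}.$$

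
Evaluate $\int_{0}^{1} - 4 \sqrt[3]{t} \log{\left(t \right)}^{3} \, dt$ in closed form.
$\frac{243}{32}$

Consider the simpler parametrised integral
$$J(a) = \int_{0}^{1} - 4 t^{a} \, dt = - \frac{4}{a + 1}.$$

Differentiating under the integral sign brings down a factor of $\ln t$:
$$\frac{dJ}{da} = \int_{0}^{1} - 4 t^{a} \log{\left(t \right)} \, dt = \frac{4}{\left(a + 1\right)^{2}}.$$

Repeating $3$ times in total — each differentiation brings down another $\ln t$ — gives
$$\frac{d^{3}J}{da^{3}} = \int_{0}^{1} - 4 t^{a} \log{\left(t \right)}^{3} \, dt = \frac{24}{\left(a + 1\right)^{4}},$$
and the integrand here is exactly the target integrand, so $I = \frac{24}{\left(a + 1\right)^{4}}$.

Setting $a = \frac{1}{3}$:
$$I = \frac{243}{32}.$$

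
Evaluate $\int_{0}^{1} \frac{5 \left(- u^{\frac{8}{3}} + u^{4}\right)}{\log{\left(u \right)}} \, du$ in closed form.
$\log{\left(\frac{759375}{161051} \right)}$

Consider the one-parameter family: let $I(a) = \int_{0}^{1} \frac{5 \left(- u^{\frac{8}{3}} + u^{a}\right)}{\log{\left(u \right)}} \, du$.

Since $\dfrac{\partial}{\partial a}\,u^{a} = u^{a} \ln u$, the $\ln u$ in the denominator cancels and
$$\frac{dI}{da} = \int_{0}^{1} 5 u^{a} \, du = 5 \left[\frac{u^{a+1}}{a+1}\right]_0^1 = \frac{5}{a + 1}.$$

Integrating with respect to $a$ gives $I(a) = \log{\left(\frac{243 \left(a + 1\right)^{5}}{161051} \right)} + C$.

At $a = \frac{8}{3}$ the integrand is identically $0$, so $I(\frac{8}{3}) = 0$. The closed form gives $0$, hence $C = 0$.

Setting $a = 4$:
$$I = \log{\left(\frac{759375}{161051} \right)}.$$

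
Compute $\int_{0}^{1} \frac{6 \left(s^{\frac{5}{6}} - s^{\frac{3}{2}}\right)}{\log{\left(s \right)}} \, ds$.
$- \log{\left(\frac{11390625}{1771561} \right)}$

Consider the one-parameter family: let $I(a) = \int_{0}^{1} \frac{6 \left(s^{\frac{5}{6}} - s^{a}\right)}{\log{\left(s \right)}} \, ds$.

Since $\dfrac{\partial}{\partial a}\,s^{a} = s^{a} \ln s$, the $\ln s$ in the denominator cancels and
$$\frac{dI}{da} = \int_{0}^{1} -6 s^{a} \, ds = -6 \left[\frac{s^{a+1}}{a+1}\right]_0^1 = - \frac{6}{a + 1}.$$

Integrating with respect to $a$ gives $I(a) = - \log{\left(\frac{46656 \left(a + 1\right)^{6}}{1771561} \right)} + C$.

At $a = \frac{5}{6}$ the integrand is identically $0$, so $I(\frac{5}{6}) = 0$. The closed form gives $0$, hence $C = 0$.

Setting $a = \frac{3}{2}$:
$$I = - \log{\left(\frac{11390625}{1771561} \right)}.$$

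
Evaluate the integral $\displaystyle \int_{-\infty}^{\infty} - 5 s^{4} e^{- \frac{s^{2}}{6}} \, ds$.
$- 135 \sqrt{6} \sqrt{\pi}$

Start from the elementary integral
$$J(a) = \int_{-\infty}^{\infty} - 5 e^{- a s^{2}} \, ds = - \frac{5 \sqrt{\pi}}{\sqrt{a}}.$$

Differentiating under the integral sign brings down a factor of $(-s^2)$:
$$\frac{dJ}{da} = \int_{-\infty}^{\infty} 5 s^{2} e^{- a s^{2}} \, ds = \frac{5 \sqrt{\pi}}{2 a^{\frac{3}{2}}}.$$

Repeating twice in total — each differentiation brings down another $(-s^2)$ — gives
$$\frac{d^{2}J}{da^{2}} = \int_{-\infty}^{\infty} - 5 s^{4} e^{- a s^{2}} \, ds = - \frac{15 \sqrt{\pi}}{4 a^{\frac{5}{2}}},$$
and the integrand here is exactly the target integrand, so $I = - \frac{15 \sqrt{\pi}}{4 a^{\frac{5}{2}}}$.

Setting $a = \frac{1}{6}$:
$$I = - 135 \sqrt{6} \sqrt{\pi}.$$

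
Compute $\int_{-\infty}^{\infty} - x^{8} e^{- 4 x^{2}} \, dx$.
$- \frac{105 \sqrt{\pi}}{8192}$

Start from the elementary integral
$$J(a) = \int_{-\infty}^{\infty} - e^{- a x^{2}} \, dx = - \frac{\sqrt{\pi}}{\sqrt{a}}.$$

Differentiating under the integral sign brings down a factor of $(-x^2)$:
$$\frac{dJ}{da} = \int_{-\infty}^{\infty} x^{2} e^{- a x^{2}} \, dx = \frac{\sqrt{\pi}}{2 a^{\frac{3}{2}}}.$$

Repeating $4$ times in total — each differentiation brings down another $(-x^2)$ — gives
$$\frac{d^{4}J}{da^{4}} = \int_{-\infty}^{\infty} - x^{8} e^{- a x^{2}} \, dx = - \frac{105 \sqrt{\pi}}{16 a^{\frac{9}{2}}},$$
and the integrand here is exactly the target integrand, so $I = - \frac{105 \sqrt{\pi}}{16 a^{\frac{9}{2}}}$.

Setting $a = 4$:
$$I = - \frac{105 \sqrt{\pi}}{8192}.$$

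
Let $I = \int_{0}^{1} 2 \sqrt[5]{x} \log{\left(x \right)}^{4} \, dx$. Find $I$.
$\frac{3125}{162}$

Consider the simpler parametrised integral
$$J(a) = \int_{0}^{1} 2 x^{a} \, dx = \frac{2}{a + 1}.$$

Differentiating under the integral sign brings down a factor of $\ln x$:
$$\frac{dJ}{da} = \int_{0}^{1} 2 x^{a} \log{\left(x \right)} \, dx = - \frac{2}{\left(a + 1\right)^{2}}.$$

Repeating $4$ times in total — each differentiation brings down another $\ln x$ — gives
$$\frac{d^{4}J}{da^{4}} = \int_{0}^{1} 2 x^{a} \log{\left(x \right)}^{4} \, dx = \frac{48}{\left(a + 1\right)^{5}},$$
and the integrand here is exactly the target integrand, so $I = \frac{48}{\left(a + 1\right)^{5}}$.

Setting $a = \frac{1}{5}$:
$$I = \frac{3125}{162}.$$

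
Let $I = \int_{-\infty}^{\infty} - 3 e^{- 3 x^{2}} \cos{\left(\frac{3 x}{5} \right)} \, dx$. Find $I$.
$- \frac{\sqrt{3} \sqrt{\pi}}{e^{\frac{3}{100}}}$

Let $b$ denote the cosine frequency and define $I(b) = \int_{-\infty}^{\infty} - 3 e^{- 3 x^{2}} \cos{\left(b x \right)} \, dx$.

Differentiating under the integral sign,
$$I'(b) = \int_{-\infty}^{\infty} 3 x e^{- 3 x^{2}} \sin{\left(b x \right)} \, dx.$$

Integrate $\int_{-\infty}^{\infty} x \sin(b x)\, e^{- 3 x^{2}}\, dx$ by parts with $u = \sin(b x)$ and $dv = x\, e^{- 3 x^{2}}\, dx$, giving $v = - \frac{e^{- 3 x^{2}}}{6}$. The boundary term vanishes and
$$\int_{-\infty}^{\infty} x \sin(b x)\, e^{- 3 x^{2}}\, dx = \frac{b}{6} \int_{-\infty}^{\infty} \cos(b x)\, e^{- 3 x^{2}}\, dx,$$
so $I'(b) = - \frac{b}{6}\, I(b)$.

This is a separable first-order ODE; solving with the initial condition $I(0) = \int_{-\infty}^{\infty} - 3 e^{- 3 x^{2}}\,dx = - \sqrt{3} \sqrt{\pi}$ gives
$$I(b) = - \sqrt{3} \sqrt{\pi} e^{- \frac{b^{2}}{12}}.$$

Setting $b = \frac{3}{5}$:
$$I = - \frac{\sqrt{3} \sqrt{\pi}}{e^{\frac{3}{100}}}.$$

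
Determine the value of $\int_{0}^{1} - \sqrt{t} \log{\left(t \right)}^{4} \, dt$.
$- \frac{256}{81}$

Consider the simpler parametrised integral
$$J(a) = \int_{0}^{1} - t^{a} \, dt = - \frac{1}{a + 1}.$$

Differentiating under the integral sign brings down a factor of $\ln t$:
$$\frac{dJ}{da} = \int_{0}^{1} - t^{a} \log{\left(t \right)} \, dt = \frac{1}{\left(a + 1\right)^{2}}.$$

Repeating $4$ times in total — each differentiation brings down another $\ln t$ — gives
$$\frac{d^{4}J}{da^{4}} = \int_{0}^{1} - t^{a} \log{\left(t \right)}^{4} \, dt = - \frac{24}{\left(a + 1\right)^{5}},$$
and the integrand here is exactly the target integrand, so $I = - \frac{24}{\left(a + 1\right)^{5}}$.

Setting $a = \frac{1}{2}$:
$$I = - \frac{256}{81}.$$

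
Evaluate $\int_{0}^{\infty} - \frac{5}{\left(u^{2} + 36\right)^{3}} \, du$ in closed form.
$- \frac{5 \pi}{41472}$

Begin with the known result
$$J(a) = \int_{0}^{\infty} - \frac{5}{a^{2} + u^{2}} \, du = - \frac{5 \pi}{2 a}.$$

Differentiating under the integral sign with respect to $a$,
$$\frac{dJ}{da} = \int_{0}^{\infty} \frac{10 a}{\left(a^{2} + u^{2}\right)^{2}} \, du = \frac{5 \pi}{2 a^{2}},$$
so $\int_{0}^{\infty} - \frac{5}{\left(a^{2} + u^{2}\right)^{2}} \, du = - \frac{5 \pi}{4 a^{3}}$.

Repeating — each differentiation of $1/(u^2+a^2)^j$ produces $-2ja/(u^2+a^2)^{j+1}$ — and dividing through by $-2ja$ at each step yields, after $2$ differentiations in total,
$$\int_{0}^{\infty} - \frac{5}{\left(a^{2} + u^{2}\right)^{3}} \, du = - \frac{15 \pi}{16 a^{5}}.$$

Setting $a = 6$:
$$I = - \frac{5 \pi}{41472}.$$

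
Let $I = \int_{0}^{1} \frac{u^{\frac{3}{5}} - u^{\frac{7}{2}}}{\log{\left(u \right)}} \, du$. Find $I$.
$- \log{\left(\frac{45}{16} \right)}$

Introduce a parameter $a$ in the exponent: let $I(a) = \int_{0}^{1} \frac{u^{\frac{3}{5}} - u^{a}}{\log{\left(u \right)}} \, du$.

Since $\dfrac{\partial}{\partial a}\,u^{a} = u^{a} \ln u$, the $\ln u$ in the denominator cancels and
$$\frac{dI}{da} = \int_{0}^{1} -1 u^{a} \, du = -1 \left[\frac{u^{a+1}}{a+1}\right]_0^1 = - \frac{1}{a + 1}.$$

Integrating with respect to $a$ gives $I(a) = - \log{\left(\frac{5 a}{8} + \frac{5}{8} \right)} + C$.

At $a = \frac{3}{5}$ the integrand is identically $0$, so $I(\frac{3}{5}) = 0$. The closed form gives $0$, hence $C = 0$.

Setting $a = \frac{7}{2}$:
$$I = - \log{\left(\frac{45}{16} \right)}.$$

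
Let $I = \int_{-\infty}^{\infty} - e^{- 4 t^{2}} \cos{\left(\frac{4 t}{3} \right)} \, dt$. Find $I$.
$- \frac{\sqrt{\pi}}{2 e^{\frac{1}{9}}}$

Let $b$ denote the cosine frequency and define $I(b) = \int_{-\infty}^{\infty} - e^{- 4 t^{2}} \cos{\left(b t \right)} \, dt$.

Differentiating under the integral sign,
$$I'(b) = \int_{-\infty}^{\infty} t e^{- 4 t^{2}} \sin{\left(b t \right)} \, dt.$$

Integrate $\int_{-\infty}^{\infty} t \sin(b t)\, e^{- 4 t^{2}}\, dt$ by parts with $u = \sin(b t)$ and $dv = t\, e^{- 4 t^{2}}\, dt$, giving $v = - \frac{e^{- 4 t^{2}}}{8}$. The boundary term vanishes and
$$\int_{-\infty}^{\infty} t \sin(b t)\, e^{- 4 t^{2}}\, dt = \frac{b}{8} \int_{-\infty}^{\infty} \cos(b t)\, e^{- 4 t^{2}}\, dt,$$
so $I'(b) = - \frac{b}{8}\, I(b)$.

This is a separable first-order ODE; solving with the initial condition $I(0) = \int_{-\infty}^{\infty} - e^{- 4 t^{2}}\,dt = - \frac{\sqrt{\pi}}{2}$ gives
$$I(b) = - \frac{\sqrt{\pi} e^{- \frac{b^{2}}{16}}}{2}.$$

Setting $b = \frac{4}{3}$:
$$I = - \frac{\sqrt{\pi}}{2 e^{\frac{1}{9}}}.$$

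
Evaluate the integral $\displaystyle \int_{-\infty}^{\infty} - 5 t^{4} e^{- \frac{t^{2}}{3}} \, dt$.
$- \frac{135 \sqrt{3} \sqrt{\pi}}{4}$

Consider the simpler parametrised integral
$$J(a) = \int_{-\infty}^{\infty} - 5 e^{- a t^{2}} \, dt = - \frac{5 \sqrt{\pi}}{\sqrt{a}}.$$

Differentiating under the integral sign brings down a factor of $(-t^2)$:
$$\frac{dJ}{da} = \int_{-\infty}^{\infty} 5 t^{2} e^{- a t^{2}} \, dt = \frac{5 \sqrt{\pi}}{2 a^{\frac{3}{2}}}.$$

Repeating twice in total — each differentiation brings down another $(-t^2)$ — gives
$$\frac{d^{2}J}{da^{2}} = \int_{-\infty}^{\infty} - 5 t^{4} e^{- a t^{2}} \, dt = - \frac{15 \sqrt{\pi}}{4 a^{\frac{5}{2}}},$$
and the integrand here is exactly the target integrand, so $I = - \frac{15 \sqrt{\pi}}{4 a^{\frac{5}{2}}}$.

Setting $a = \frac{1}{3}$:
$$I = - \frac{135 \sqrt{3} \sqrt{\pi}}{4}.$$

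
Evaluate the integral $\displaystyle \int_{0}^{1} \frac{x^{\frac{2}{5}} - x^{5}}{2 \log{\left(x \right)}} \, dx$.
$\log{\left(\frac{\sqrt{210}}{30} \right)}$

Replace the exponent $5$ by a parameter $a$: let $I(a) = \int_{0}^{1} \frac{x^{\frac{2}{5}} - x^{a}}{2 \log{\left(x \right)}} \, dx$.

Since $\dfrac{\partial}{\partial a}\,x^{a} = x^{a} \ln x$, the $\ln x$ in the denominator cancels and
$$\frac{dI}{da} = \int_{0}^{1} - \frac{1}{2} x^{a} \, dx = - \frac{1}{2} \left[\frac{x^{a+1}}{a+1}\right]_0^1 = - \frac{1}{2 a + 2}.$$

Integrating with respect to $a$ gives $I(a) = - \frac{\log{\left(a + 1 \right)}}{2} - \frac{\log{\left(5 \right)}}{2} + \frac{\log{\left(7 \right)}}{2} + C$.

At $a = \frac{2}{5}$ the integrand is identically $0$, so $I(\frac{2}{5}) = 0$. The closed form gives $0$, hence $C = 0$.

Setting $a = 5$:
$$I = \log{\left(\frac{\sqrt{210}}{30} \right)}.$$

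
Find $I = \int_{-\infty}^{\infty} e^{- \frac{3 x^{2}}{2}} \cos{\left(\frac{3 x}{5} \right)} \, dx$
$\frac{\sqrt{6} \sqrt{\pi}}{3 e^{\frac{3}{50}}}$

Define $I(b) = \int_{-\infty}^{\infty} e^{- \frac{3 x^{2}}{2}} \cos{\left(b x \right)} \, dx$.

Differentiating under the integral sign,
$$I'(b) = \int_{-\infty}^{\infty} - x e^{- \frac{3 x^{2}}{2}} \sin{\left(b x \right)} \, dx.$$

Integrate $\int_{-\infty}^{\infty} x \sin(b x)\, e^{- \frac{3 x^{2}}{2}}\, dx$ by parts with $u = \sin(b x)$ and $dv = x\, e^{- \frac{3 x^{2}}{2}}\, dx$, giving $v = - \frac{e^{- \frac{3 x^{2}}{2}}}{3}$. The boundary term vanishes and
$$\int_{-\infty}^{\infty} x \sin(b x)\, e^{- \frac{3 x^{2}}{2}}\, dx = \frac{b}{3} \int_{-\infty}^{\infty} \cos(b x)\, e^{- \frac{3 x^{2}}{2}}\, dx,$$
so $I'(b) = - \frac{b}{3}\, I(b)$.

This is a separable first-order ODE; solving with the initial condition $I(0) = \int_{-\infty}^{\infty} e^{- \frac{3 x^{2}}{2}}\,dx = \frac{\sqrt{6} \sqrt{\pi}}{3}$ gives
$$I(b) = \frac{\sqrt{6} \sqrt{\pi} e^{- \frac{b^{2}}{6}}}{3}.$$

Setting $b = \frac{3}{5}$:
$$I = \frac{\sqrt{6} \sqrt{\pi}}{3 e^{\frac{3}{50}}}.$$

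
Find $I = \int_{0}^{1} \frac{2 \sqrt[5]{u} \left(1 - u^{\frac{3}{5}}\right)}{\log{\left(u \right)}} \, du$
$- \log{\left(\frac{9}{4} \right)}$

Consider the one-parameter family: let $I(a) = \int_{0}^{1} \frac{2 \left(\sqrt[5]{u} - u^{a}\right)}{\log{\left(u \right)}} \, du$.

Since $\dfrac{\partial}{\partial a}\,u^{a} = u^{a} \ln u$, the $\ln u$ in the denominator cancels and
$$\frac{dI}{da} = \int_{0}^{1} -2 u^{a} \, du = -2 \left[\frac{u^{a+1}}{a+1}\right]_0^1 = - \frac{2}{a + 1}.$$

Integrating with respect to $a$ gives $I(a) = - \log{\left(\frac{25 \left(a + 1\right)^{2}}{36} \right)} + C$.

At $a = \frac{1}{5}$ the integrand is identically $0$, so $I(\frac{1}{5}) = 0$. The closed form gives $0$, hence $C = 0$.

Setting $a = \frac{4}{5}$:
$$I = - \log{\left(\frac{9}{4} \right)}.$$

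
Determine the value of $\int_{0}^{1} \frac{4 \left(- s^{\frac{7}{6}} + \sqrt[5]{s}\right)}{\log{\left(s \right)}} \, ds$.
$\log{\left(\frac{1679616}{17850625} \right)}$

Introduce a parameter $a$ in the exponent: let $I(a) = \int_{0}^{1} \frac{4 \left(- s^{\frac{7}{6}} + s^{a}\right)}{\log{\left(s \right)}} \, ds$.

Since $\dfrac{\partial}{\partial a}\,s^{a} = s^{a} \ln s$, the $\ln s$ in the denominator cancels and
$$\frac{dI}{da} = \int_{0}^{1} 4 s^{a} \, ds = 4 \left[\frac{s^{a+1}}{a+1}\right]_0^1 = \frac{4}{a + 1}.$$

Integrating with respect to $a$ gives $I(a) = \log{\left(\frac{1296 \left(a + 1\right)^{4}}{28561} \right)} + C$.

At $a = \frac{7}{6}$ the integrand is identically $0$, so $I(\frac{7}{6}) = 0$. The closed form gives $0$, hence $C = 0$.

Setting $a = \frac{1}{5}$:
$$I = \log{\left(\frac{1679616}{17850625} \right)}.$$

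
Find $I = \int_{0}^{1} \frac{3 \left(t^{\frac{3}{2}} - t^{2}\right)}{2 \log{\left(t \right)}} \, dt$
$\log{\left(\frac{5 \sqrt{30}}{36} \right)}$

Consider the one-parameter family: let $I(a) = \int_{0}^{1} \frac{3 \left(- t^{2} + t^{a}\right)}{2 \log{\left(t \right)}} \, dt$.

Since $\dfrac{\partial}{\partial a}\,t^{a} = t^{a} \ln t$, the $\ln t$ in the denominator cancels and
$$\frac{dI}{da} = \int_{0}^{1} \frac{3}{2} t^{a} \, dt = \frac{3}{2} \left[\frac{t^{a+1}}{a+1}\right]_0^1 = \frac{3}{2 \left(a + 1\right)}.$$

Integrating with respect to $a$ gives $I(a) = \frac{3 \log{\left(a + 1 \right)}}{2} - \frac{3 \log{\left(3 \right)}}{2} + C$.

At $a = 2$ the integrand is identically $0$, so $I(2) = 0$. The closed form gives $0$, hence $C = 0$.

Setting $a = \frac{3}{2}$:
$$I = \log{\left(\frac{5 \sqrt{30}}{36} \right)}.$$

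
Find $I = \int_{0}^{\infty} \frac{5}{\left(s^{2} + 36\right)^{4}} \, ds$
$\frac{25 \pi}{8957952}$

Begin with the known result
$$J(a) = \int_{0}^{\infty} \frac{5}{a^{2} + s^{2}} \, ds = \frac{5 \pi}{2 a}.$$

Differentiating under the integral sign with respect to $a$,
$$\frac{dJ}{da} = \int_{0}^{\infty} - \frac{10 a}{\left(a^{2} + s^{2}\right)^{2}} \, ds = - \frac{5 \pi}{2 a^{2}},$$
so $\int_{0}^{\infty} \frac{5}{\left(a^{2} + s^{2}\right)^{2}} \, ds = \frac{5 \pi}{4 a^{3}}$.

Repeating — each differentiation of $1/(s^2+a^2)^j$ produces $-2ja/(s^2+a^2)^{j+1}$ — and dividing through by $-2ja$ at each step yields, after $3$ differentiations in total,
$$\int_{0}^{\infty} \frac{5}{\left(a^{2} + s^{2}\right)^{4}} \, ds = \frac{25 \pi}{32 a^{7}}.$$

Setting $a = 6$:
$$I = \frac{25 \pi}{8957952}.$$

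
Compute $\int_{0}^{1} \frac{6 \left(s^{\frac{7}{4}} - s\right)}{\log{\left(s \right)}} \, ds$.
$\log{\left(\frac{1771561}{262144} \right)}$

Replace the exponent $\frac{7}{4}$ by a parameter $a$: let $I(a) = \int_{0}^{1} \frac{6 \left(- s + s^{a}\right)}{\log{\left(s \right)}} \, ds$.

Since $\dfrac{\partial}{\partial a}\,s^{a} = s^{a} \ln s$, the $\ln s$ in the denominator cancels and
$$\frac{dI}{da} = \int_{0}^{1} 6 s^{a} \, ds = 6 \left[\frac{s^{a+1}}{a+1}\right]_0^1 = \frac{6}{a + 1}.$$

Integrating with respect to $a$ gives $I(a) = \log{\left(\frac{\left(a + 1\right)^{6}}{64} \right)} + C$.

At $a = 1$ the integrand is identically $0$, so $I(1) = 0$. The closed form gives $0$, hence $C = 0$.

Setting $a = \frac{7}{4}$:
$$I = \log{\left(\frac{1771561}{262144} \right)}.$$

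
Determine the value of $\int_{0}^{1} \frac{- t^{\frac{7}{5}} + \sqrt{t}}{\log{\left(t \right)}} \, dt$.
$\log{\left(\frac{5}{8} \right)}$

Introduce a parameter $a$ in the exponent: let $I(a) = \int_{0}^{1} \frac{- t^{\frac{7}{5}} + t^{a}}{\log{\left(t \right)}} \, dt$.

Since $\dfrac{\partial}{\partial a}\,t^{a} = t^{a} \ln t$, the $\ln t$ in the denominator cancels and
$$\frac{dI}{da} = \int_{0}^{1} t^{a} \, dt = \left[\frac{t^{a+1}}{a+1}\right]_0^1 = \frac{1}{a + 1}.$$

Integrating with respect to $a$ gives $I(a) = \log{\left(\frac{5 a}{12} + \frac{5}{12} \right)} + C$.

At $a = \frac{7}{5}$ the integrand is identically $0$, so $I(\frac{7}{5}) = 0$. The closed form gives $0$, hence $C = 0$.

Setting $a = \frac{1}{2}$:
$$I = \log{\left(\frac{5}{8} \right)}.$$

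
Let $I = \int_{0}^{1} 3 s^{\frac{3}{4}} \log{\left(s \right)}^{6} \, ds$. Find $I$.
$\frac{35389440}{823543}$

Begin with the known integral
$$J(a) = \int_{0}^{1} 3 s^{a} \, ds = \frac{3}{a + 1}.$$

Differentiating under the integral sign brings down a factor of $\ln s$:
$$\frac{dJ}{da} = \int_{0}^{1} 3 s^{a} \log{\left(s \right)} \, ds = - \frac{3}{\left(a + 1\right)^{2}}.$$

Repeating $6$ times in total — each differentiation brings down another $\ln s$ — gives
$$\frac{d^{6}J}{da^{6}} = \int_{0}^{1} 3 s^{a} \log{\left(s \right)}^{6} \, ds = \frac{2160}{\left(a + 1\right)^{7}},$$
and the integrand here is exactly the target integrand, so $I = \frac{2160}{\left(a + 1\right)^{7}}$.

Setting $a = \frac{3}{4}$:
$$I = \frac{35389440}{823543}.$$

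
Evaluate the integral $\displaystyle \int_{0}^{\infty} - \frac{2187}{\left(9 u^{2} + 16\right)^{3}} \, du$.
$- \frac{2187 \pi}{16384}$

Start from the standard arctangent integral
$$J(a) = \int_{0}^{\infty} - \frac{3}{a^{2} + u^{2}} \, du = - \frac{3 \pi}{2 a}.$$

Differentiating under the integral sign with respect to $a$,
$$\frac{dJ}{da} = \int_{0}^{\infty} \frac{6 a}{\left(a^{2} + u^{2}\right)^{2}} \, du = \frac{3 \pi}{2 a^{2}},$$
so $\int_{0}^{\infty} - \frac{3}{\left(a^{2} + u^{2}\right)^{2}} \, du = - \frac{3 \pi}{4 a^{3}}$.

Repeating — each differentiation of $1/(u^2+a^2)^j$ produces $-2ja/(u^2+a^2)^{j+1}$ — and dividing through by $-2ja$ at each step yields, after $2$ differentiations in total,
$$\int_{0}^{\infty} - \frac{3}{\left(a^{2} + u^{2}\right)^{3}} \, du = - \frac{9 \pi}{16 a^{5}}.$$

Setting $a = \frac{4}{3}$:
$$I = - \frac{2187 \pi}{16384}.$$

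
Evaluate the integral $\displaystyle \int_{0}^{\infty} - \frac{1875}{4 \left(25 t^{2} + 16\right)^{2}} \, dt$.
$- \frac{375 \pi}{1024}$

Begin with the known result
$$J(a) = \int_{0}^{\infty} - \frac{3}{4 \left(a^{2} + t^{2}\right)} \, dt = - \frac{3 \pi}{8 a}.$$

Differentiating under the integral sign with respect to $a$,
$$\frac{dJ}{da} = \int_{0}^{\infty} \frac{3 a}{2 \left(a^{2} + t^{2}\right)^{2}} \, dt = \frac{3 \pi}{8 a^{2}},$$
so $\int_{0}^{\infty} - \frac{3}{4 \left(a^{2} + t^{2}\right)^{2}} \, dt = - \frac{3 \pi}{16 a^{3}}$.

Setting $a = \frac{4}{5}$:
$$I = - \frac{375 \pi}{1024}.$$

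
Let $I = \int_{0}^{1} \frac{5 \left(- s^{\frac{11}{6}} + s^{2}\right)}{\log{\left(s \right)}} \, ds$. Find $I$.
$\log{\left(\frac{1889568}{1419857} \right)}$

Introduce a parameter $a$ in the exponent: let $I(a) = \int_{0}^{1} \frac{5 \left(- s^{\frac{11}{6}} + s^{a}\right)}{\log{\left(s \right)}} \, ds$.

Since $\dfrac{\partial}{\partial a}\,s^{a} = s^{a} \ln s$, the $\ln s$ in the denominator cancels and
$$\frac{dI}{da} = \int_{0}^{1} 5 s^{a} \, ds = 5 \left[\frac{s^{a+1}}{a+1}\right]_0^1 = \frac{5}{a + 1}.$$

Integrating with respect to $a$ gives $I(a) = \log{\left(\frac{7776 \left(a + 1\right)^{5}}{1419857} \right)} + C$.

At $a = \frac{11}{6}$ the integrand is identically $0$, so $I(\frac{11}{6}) = 0$. The closed form gives $0$, hence $C = 0$.

Setting $a = 2$:
$$I = \log{\left(\frac{1889568}{1419857} \right)}.$$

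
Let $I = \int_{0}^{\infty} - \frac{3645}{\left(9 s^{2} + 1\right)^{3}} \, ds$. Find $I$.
$- \frac{3645 \pi}{16}$

Begin with the known result
$$J(a) = \int_{0}^{\infty} - \frac{5}{a^{2} + s^{2}} \, ds = - \frac{5 \pi}{2 a}.$$

Differentiating under the integral sign with respect to $a$,
$$\frac{dJ}{da} = \int_{0}^{\infty} \frac{10 a}{\left(a^{2} + s^{2}\right)^{2}} \, ds = \frac{5 \pi}{2 a^{2}},$$
so $\int_{0}^{\infty} - \frac{5}{\left(a^{2} + s^{2}\right)^{2}} \, ds = - \frac{5 \pi}{4 a^{3}}$.

Repeating — each differentiation of $1/(s^2+a^2)^j$ produces $-2ja/(s^2+a^2)^{j+1}$ — and dividing through by $-2ja$ at each step yields, after $2$ differentiations in total,
$$\int_{0}^{\infty} - \frac{5}{\left(a^{2} + s^{2}\right)^{3}} \, ds = - \frac{15 \pi}{16 a^{5}}.$$

Setting $a = \frac{1}{3}$:
$$I = - \frac{3645 \pi}{16}.$$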